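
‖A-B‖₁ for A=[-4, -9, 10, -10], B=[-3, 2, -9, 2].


d = |-4+ 3| + |-9-2| + |10+ 9| + |-10-2|
  = 1 + 11 + 19 + 12
  = 43

43


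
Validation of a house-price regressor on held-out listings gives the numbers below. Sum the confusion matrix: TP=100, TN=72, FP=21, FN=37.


Total = TP + TN + FP + FN
= 100 + 72 + 21 + 37
= 230
(Predicted positive: 121, predicted negative: 109)

230


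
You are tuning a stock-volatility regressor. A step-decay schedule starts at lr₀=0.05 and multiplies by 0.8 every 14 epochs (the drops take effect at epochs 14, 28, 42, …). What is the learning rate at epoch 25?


n_drops = ⌊25/14⌋ = 1
lr = 0.05·0.8^1 = 0.05·0.8 = 0.04

0.04


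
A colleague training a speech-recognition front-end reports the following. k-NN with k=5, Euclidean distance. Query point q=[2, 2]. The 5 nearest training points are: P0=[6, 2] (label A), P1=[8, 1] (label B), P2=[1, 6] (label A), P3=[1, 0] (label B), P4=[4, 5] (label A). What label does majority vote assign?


d(q,P0) = 4.0  (label A)
d(q,P1) = 6.0828  (label B)
d(q,P2) = 4.1231  (label A)
d(q,P3) = 2.2361  (label B)
d(q,P4) = 3.6056  (label A)
Votes: A=3, B=2
Majority → A

A


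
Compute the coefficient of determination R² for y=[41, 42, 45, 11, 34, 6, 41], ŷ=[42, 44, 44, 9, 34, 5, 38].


ȳ = 31.4286
SS_res = Σ(y-ŷ)² = 20
SS_tot = Σ(y-ȳ)² = 1549.71
R² = 1 - SS_res/SS_tot = 1 - 0.0129 = 0.9871

0.9871


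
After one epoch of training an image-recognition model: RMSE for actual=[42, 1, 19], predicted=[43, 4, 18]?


MSE = 11/3 = 3.6667
RMSE = √(11/3) = 1.9149

1.9149


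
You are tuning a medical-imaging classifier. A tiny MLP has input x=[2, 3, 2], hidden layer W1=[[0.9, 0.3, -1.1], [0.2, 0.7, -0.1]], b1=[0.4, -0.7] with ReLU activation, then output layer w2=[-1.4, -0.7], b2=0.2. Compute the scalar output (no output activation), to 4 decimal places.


z1[0] = (0.9)·(2) + (0.3)·(3) + (-1.1)·(2) + 0.4 = 0.9
z1[1] = (0.2)·(2) + (0.7)·(3) + (-0.1)·(2) - 0.7 = 1.6
h = ReLU(z1) = [0.9, 1.6]
output = (-1.4)·(0.9) + (-0.7)·(1.6) + 0.2 = -2.18

-2.18


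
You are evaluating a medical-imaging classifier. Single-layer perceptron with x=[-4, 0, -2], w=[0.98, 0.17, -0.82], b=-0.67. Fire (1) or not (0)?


z = (-4)·(0.98) + (0)·(0.17) + (-2)·(-0.82) - 0.67
  = -2.95
step(z) = 0 (z<0)

0


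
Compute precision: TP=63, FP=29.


Precision = TP/(TP+FP)
= 63/(63+29)
= 63/92 = 68.48%

68.48%


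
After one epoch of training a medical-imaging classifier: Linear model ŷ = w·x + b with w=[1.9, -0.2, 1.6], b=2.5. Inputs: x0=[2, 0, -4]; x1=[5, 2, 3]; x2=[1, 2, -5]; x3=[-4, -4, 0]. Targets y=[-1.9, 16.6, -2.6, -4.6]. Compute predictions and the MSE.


ŷ0 = (1.9)·(2) + (-0.2)·(0) + (1.6)·(-4) + 2.5 = -0.1
ŷ1 = (1.9)·(5) + (-0.2)·(2) + (1.6)·(3) + 2.5 = 16.4
ŷ2 = (1.9)·(1) + (-0.2)·(2) + (1.6)·(-5) + 2.5 = -4.0
ŷ3 = (1.9)·(-4) + (-0.2)·(-4) + (1.6)·(0) + 2.5 = -4.3
errors² = [3.24, 0.04, 1.96, 0.09]
MSE = 5.3300/4 = 1.3325

1.3325


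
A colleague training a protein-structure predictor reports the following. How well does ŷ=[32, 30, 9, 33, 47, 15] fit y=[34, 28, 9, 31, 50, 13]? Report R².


ȳ = 27.5
SS_res = Σ(y-ŷ)² = 25
SS_tot = Σ(y-ȳ)² = 1113.5
R² = 1 - SS_res/SS_tot = 1 - 0.0225 = 0.9775

0.9775


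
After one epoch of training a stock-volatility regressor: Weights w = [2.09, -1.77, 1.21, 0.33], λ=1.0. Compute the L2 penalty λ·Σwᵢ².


‖w‖₂² = (2.09)² + (-1.77)² + (1.21)² + (0.33)²
     = 4.3681 + 3.1329 + 1.4641 + 0.1089
     = 9.074
λ·‖w‖₂² = 1.0·9.074 = 9.074

9.074


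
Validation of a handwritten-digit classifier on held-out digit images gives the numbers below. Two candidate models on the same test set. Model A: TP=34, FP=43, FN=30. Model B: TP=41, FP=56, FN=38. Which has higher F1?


Model A: P=34/77=0.4416, R=34/64=0.5312, F1=2PR/(P+R)=2TP/(2TP+FP+FN)=68/141=0.4823
Model B: P=41/97=0.4227, R=41/79=0.519, F1=2PR/(P+R)=2TP/(2TP+FP+FN)=82/176=0.4659
0.4823 > 0.4659 → Model A

Model A


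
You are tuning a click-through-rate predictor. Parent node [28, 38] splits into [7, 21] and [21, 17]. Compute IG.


Parent = [28, 38], H_parent = 0.9834
H_left = 0.8113 (n=28), H_right = 0.992 (n=38)
H_children = (28/66)·0.8113 + (38/66)·0.992 = 0.9153
IG = 0.9834 - 0.9153 = 0.0681

0.0681


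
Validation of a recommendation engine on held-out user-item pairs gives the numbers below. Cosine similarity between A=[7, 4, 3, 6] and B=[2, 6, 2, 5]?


A·B = 7·2 + 4·6 + 3·2 + 6·5 = 74
‖A‖ = √110 = 10.4881, ‖B‖ = √69 = 8.3066
cos = 74/(√110·√69) = 74/√7590 = 0.8494

0.8494


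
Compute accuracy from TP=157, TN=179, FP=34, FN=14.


Accuracy = (TP+TN)/(TP+TN+FP+FN)
= (157+179)/(384)
= 336/384 = 87.5%

87.5%


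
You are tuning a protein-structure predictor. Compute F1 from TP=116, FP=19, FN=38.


Precision = 116/135 = 0.8593
Recall = 116/154 = 0.7532
F1 = 2·P·R/(P+R) = 2·TP/(2·TP+FP+FN) = 232/(232+19+38) = 232/289 = 0.8028

0.8028


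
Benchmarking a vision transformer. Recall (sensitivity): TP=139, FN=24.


Recall = TP/(TP+FN)
= 139/(139+24)
= 139/163 = 85.28%

85.28%


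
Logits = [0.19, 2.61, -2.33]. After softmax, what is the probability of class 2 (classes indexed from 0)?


Exponentials: e^0.19=1.2092, e^2.61=13.5991, e^-2.33=0.0973
Sum = 14.9056
Softmax = [0.0811, 0.9123, 0.0065]
p[2] = 0.0973/14.9056 = 0.0065

0.0065


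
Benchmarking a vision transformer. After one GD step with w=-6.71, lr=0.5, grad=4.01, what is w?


w_new = w - α·∇
= -6.71 - 0.5·4.01
= -6.71 - 2.005
= -8.715

-8.715


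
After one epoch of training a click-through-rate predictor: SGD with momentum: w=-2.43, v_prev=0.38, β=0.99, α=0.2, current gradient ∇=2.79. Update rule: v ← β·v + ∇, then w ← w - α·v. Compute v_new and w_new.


v_new = 0.99·0.38 + 2.79 = 0.3762 + 2.79 = 3.1662
w_new = -2.43 - 0.2·3.1662 = -2.43 - 0.63324 = -3.06324

v_new=3.1662, w_new=-3.06324


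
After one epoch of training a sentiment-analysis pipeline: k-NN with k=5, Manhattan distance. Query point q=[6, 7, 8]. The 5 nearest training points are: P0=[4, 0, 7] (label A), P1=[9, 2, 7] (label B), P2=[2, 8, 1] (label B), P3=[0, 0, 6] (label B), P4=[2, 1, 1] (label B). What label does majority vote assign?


d(q,P0) = 10  (label A)
d(q,P1) = 9  (label B)
d(q,P2) = 12  (label B)
d(q,P3) = 15  (label B)
d(q,P4) = 17  (label B)
Votes: A=1, B=4
Majority → B

B


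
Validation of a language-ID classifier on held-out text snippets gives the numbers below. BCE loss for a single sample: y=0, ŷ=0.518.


BCE = -[y·ln(p) + (1-y)·ln(1-p)]
= -0 - 1·ln(1-0.518)
= -ln(0.482) = 0.7298

0.7298


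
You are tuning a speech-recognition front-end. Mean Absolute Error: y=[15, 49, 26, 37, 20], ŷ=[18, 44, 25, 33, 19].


Absolute errors: |15-18|=3, |49-44|=5, |26-25|=1, |37-33|=4, |20-19|=1
Sum = 14
MAE = 14/5 = 14/5

14/5


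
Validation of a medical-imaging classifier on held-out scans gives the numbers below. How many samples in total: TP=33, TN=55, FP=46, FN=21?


Total = TP + TN + FP + FN
= 33 + 55 + 46 + 21
= 155
(Predicted positive: 79, predicted negative: 76)

155


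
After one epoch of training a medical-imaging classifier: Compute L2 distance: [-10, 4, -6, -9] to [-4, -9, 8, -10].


d = √((-10+ 4)² + (4+ 9)² + (-6-8)² + (-9+ 10)²)
  = √(36 + 169 + 196 + 1)
  = √402 = 20.0499

20.0499


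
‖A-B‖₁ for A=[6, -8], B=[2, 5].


d = |6-2| + |-8-5|
  = 4 + 13
  = 17

17


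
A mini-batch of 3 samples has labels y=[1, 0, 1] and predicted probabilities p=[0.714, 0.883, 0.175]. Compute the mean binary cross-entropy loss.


L[0] = -ln(0.714) = 0.3369
L[1] = -ln(1-0.883) = -ln(0.117) = 2.1456
L[2] = -ln(0.175) = 1.743
mean = (0.3369 + 2.1456 + 1.743)/3 = 1.4085

1.4085


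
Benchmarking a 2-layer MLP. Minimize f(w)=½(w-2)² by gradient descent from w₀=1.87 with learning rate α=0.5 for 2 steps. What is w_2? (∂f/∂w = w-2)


step 1: grad = 1.87-2 = -0.13; w = 1.87 - 0.5·(-0.13) = 1.935
step 2: grad = 1.935-2 = -0.065; w = 1.935 - 0.5·(-0.065) = 1.9675

1.9675


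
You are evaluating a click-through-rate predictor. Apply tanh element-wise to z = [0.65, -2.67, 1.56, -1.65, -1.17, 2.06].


tanh(0.65) = 0.5717
tanh(-2.67) = -0.9905
tanh(1.56) = 0.9154
tanh(-1.65) = -0.9289
tanh(-1.17) = -0.8243
tanh(2.06) = 0.968
result = [0.5717, -0.9905, 0.9154, -0.9289, -0.8243, 0.968]

[0.5717, -0.9905, 0.9154, -0.9289, -0.8243, 0.968]


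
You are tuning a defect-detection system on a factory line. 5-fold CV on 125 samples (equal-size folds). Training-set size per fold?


Fold size = 125/5 = 25
Training per fold = 125 - 25 = 100

100


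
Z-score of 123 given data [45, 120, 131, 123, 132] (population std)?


μ = 110.2, σ = 32.9205
z = (123 - 110.2)/32.9205 = 0.3888

0.3888


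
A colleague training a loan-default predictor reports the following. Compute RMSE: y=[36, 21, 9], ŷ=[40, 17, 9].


MSE = 32/3 = 10.6667
RMSE = √(32/3) = 3.266

3.266


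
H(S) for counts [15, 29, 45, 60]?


Probabilities: [15/149, 29/149, 45/149, 60/149] ≈ [0.1007, 0.1946, 0.302, 0.4027]
H = -((15/149)·log₂(15/149) + (29/149)·log₂(29/149) + (45/149)·log₂(45/149) + (60/149)·log₂(60/149))
  = 1.8431 bits

1.8431 bits


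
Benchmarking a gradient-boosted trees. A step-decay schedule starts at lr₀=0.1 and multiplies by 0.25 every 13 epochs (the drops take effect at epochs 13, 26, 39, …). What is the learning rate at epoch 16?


n_drops = ⌊16/13⌋ = 1
lr = 0.1·0.25^1 = 0.1·0.25 = 0.025

0.025


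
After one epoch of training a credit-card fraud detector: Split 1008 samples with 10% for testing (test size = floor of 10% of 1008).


Test = ⌊1008·10/100⌋ = 100
Train = 1008 - 100 = 908

Train: 908, Test: 100


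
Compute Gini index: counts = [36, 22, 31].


Probabilities: [36/89, 22/89, 31/89] ≈ [0.4045, 0.2472, 0.3483]
Σpᵢ² = (1296 + 484 + 961)/89² = 2741/7921
Gini = 1 - Σpᵢ² = 1 - 2741/7921 = 0.654

0.654


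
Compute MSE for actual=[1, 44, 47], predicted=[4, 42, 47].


Squared errors: (1-4)²=9, (44-42)²=4, (47-47)²=0
Sum = 13
MSE = 13/3 = 13/3

13/3


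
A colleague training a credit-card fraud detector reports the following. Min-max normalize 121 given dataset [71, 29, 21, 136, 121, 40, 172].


min=21, max=172
(121-21)/(172-21) = 100/151 = 0.6623

0.6623


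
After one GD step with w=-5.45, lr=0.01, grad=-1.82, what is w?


w_new = w - α·∇
= -5.45 - 0.01·-1.82
= -5.45 + 0.0182
= -5.4318

-5.4318


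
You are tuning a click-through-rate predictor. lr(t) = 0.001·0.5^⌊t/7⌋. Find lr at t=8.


n_drops = ⌊8/7⌋ = 1
lr = 0.001·0.5^1 = 0.001·0.5 = 0.0005

0.0005


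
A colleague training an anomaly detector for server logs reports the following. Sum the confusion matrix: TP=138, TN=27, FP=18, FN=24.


Total = TP + TN + FP + FN
= 138 + 27 + 18 + 24
= 207
(Predicted positive: 156, predicted negative: 51)

207


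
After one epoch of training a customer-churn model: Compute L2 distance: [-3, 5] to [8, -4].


d = √((-3-8)² + (5+ 4)²)
  = √(121 + 81)
  = √202 = 14.2127

14.2127


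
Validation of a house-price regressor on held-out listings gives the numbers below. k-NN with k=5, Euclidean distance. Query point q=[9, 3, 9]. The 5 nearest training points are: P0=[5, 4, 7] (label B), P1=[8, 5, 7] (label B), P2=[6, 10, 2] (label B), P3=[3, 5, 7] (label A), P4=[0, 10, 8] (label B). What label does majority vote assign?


d(q,P0) = 4.5826  (label B)
d(q,P1) = 3.0  (label B)
d(q,P2) = 10.3441  (label B)
d(q,P3) = 6.6332  (label A)
d(q,P4) = 11.4455  (label B)
Votes: A=1, B=4
Majority → B

B


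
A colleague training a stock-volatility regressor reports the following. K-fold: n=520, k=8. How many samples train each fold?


Fold size = 520/8 = 65
Training per fold = 520 - 65 = 455

455


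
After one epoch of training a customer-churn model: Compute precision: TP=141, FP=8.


Precision = TP/(TP+FP)
= 141/(141+8)
= 141/149 = 94.63%

94.63%


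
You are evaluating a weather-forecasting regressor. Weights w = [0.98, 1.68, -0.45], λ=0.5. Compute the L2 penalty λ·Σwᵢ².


‖w‖₂² = (0.98)² + (1.68)² + (-0.45)²
     = 0.9604 + 2.8224 + 0.2025
     = 3.9853
λ·‖w‖₂² = 0.5·3.9853 = 1.99265

1.99265


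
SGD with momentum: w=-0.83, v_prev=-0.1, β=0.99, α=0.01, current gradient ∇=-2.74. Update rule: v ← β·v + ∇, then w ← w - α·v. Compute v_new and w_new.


v_new = 0.99·-0.1 - 2.74 = -0.099 - 2.74 = -2.839
w_new = -0.83 - 0.01·-2.839 = -0.83 + 0.02839 = -0.80161

v_new=-2.839, w_new=-0.80161


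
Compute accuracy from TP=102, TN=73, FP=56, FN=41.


Accuracy = (TP+TN)/(TP+TN+FP+FN)
= (102+73)/(272)
= 175/272 = 64.34%

64.34%


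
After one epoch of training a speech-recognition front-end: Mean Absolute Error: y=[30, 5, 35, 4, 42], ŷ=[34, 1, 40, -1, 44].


Absolute errors: |30-34|=4, |5-1|=4, |35-40|=5, |4+ 1|=5, |42-44|=2
Sum = 20
MAE = 20/5 = 4

4


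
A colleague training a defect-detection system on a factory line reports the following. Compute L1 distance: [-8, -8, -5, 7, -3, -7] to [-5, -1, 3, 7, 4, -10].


d = |-8+ 5| + |-8+ 1| + |-5-3| + |7-7| + |-3-4| + |-7+ 10|
  = 3 + 7 + 8 + 0 + 7 + 3
  = 28

28


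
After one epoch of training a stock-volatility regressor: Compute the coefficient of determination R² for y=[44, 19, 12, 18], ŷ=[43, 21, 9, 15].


ȳ = 23.25
SS_res = Σ(y-ŷ)² = 23
SS_tot = Σ(y-ȳ)² = 602.75
R² = 1 - SS_res/SS_tot = 1 - 0.0382 = 0.9618

0.9618


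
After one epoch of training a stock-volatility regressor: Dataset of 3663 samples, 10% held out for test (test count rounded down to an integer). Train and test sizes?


Test = ⌊3663·10/100⌋ = 366
Train = 3663 - 366 = 3297

Train: 3297, Test: 366


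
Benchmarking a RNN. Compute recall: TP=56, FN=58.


Recall = TP/(TP+FN)
= 56/(56+58)
= 56/114 = 49.12%

49.12%


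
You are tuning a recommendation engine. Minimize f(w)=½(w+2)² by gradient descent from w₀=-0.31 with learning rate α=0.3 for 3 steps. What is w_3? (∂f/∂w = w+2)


step 1: grad = -0.31+2 = 1.69; w = -0.31 - 0.3·(1.69) = -0.817
step 2: grad = -0.817+2 = 1.183; w = -0.817 - 0.3·(1.183) = -1.1719
step 3: grad = -1.1719+2 = 0.8281; w = -1.1719 - 0.3·(0.8281) = -1.42033

-1.42033


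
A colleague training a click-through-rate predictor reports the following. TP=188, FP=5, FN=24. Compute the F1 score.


Precision = 188/193 = 0.9741
Recall = 188/212 = 0.8868
F1 = 2·P·R/(P+R) = 2·TP/(2·TP+FP+FN) = 376/(376+5+24) = 376/405 = 0.9284

0.9284


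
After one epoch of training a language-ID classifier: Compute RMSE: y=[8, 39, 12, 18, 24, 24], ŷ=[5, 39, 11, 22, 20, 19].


MSE = 67/6 = 11.1667
RMSE = √(67/6) = 3.3417

3.3417


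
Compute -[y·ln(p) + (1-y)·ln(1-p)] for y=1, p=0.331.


BCE = -[y·ln(p) + (1-y)·ln(1-p)]
= -1·ln(0.331) - 0
= -ln(0.331) = 1.1056

1.1056


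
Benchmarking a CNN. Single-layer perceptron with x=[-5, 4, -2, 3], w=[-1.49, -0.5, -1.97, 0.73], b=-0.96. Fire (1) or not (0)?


z = (-5)·(-1.49) + (4)·(-0.5) + (-2)·(-1.97) + (3)·(0.73) - 0.96
  = 10.62
step(z) = 1 (z≥0)

1


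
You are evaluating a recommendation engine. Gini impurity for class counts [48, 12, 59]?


Probabilities: [48/119, 12/119, 59/119] ≈ [0.4034, 0.1008, 0.4958]
Σpᵢ² = (2304 + 144 + 3481)/119² = 5929/14161
Gini = 1 - Σpᵢ² = 1 - 5929/14161 = 0.5813

0.5813


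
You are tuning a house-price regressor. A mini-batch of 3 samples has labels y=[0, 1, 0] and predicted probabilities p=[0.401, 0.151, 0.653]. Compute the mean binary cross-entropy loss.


L[0] = -ln(1-0.401) = -ln(0.599) = 0.5125
L[1] = -ln(0.151) = 1.8905
L[2] = -ln(1-0.653) = -ln(0.347) = 1.0584
mean = (0.5125 + 1.8905 + 1.0584)/3 = 1.1538

1.1538


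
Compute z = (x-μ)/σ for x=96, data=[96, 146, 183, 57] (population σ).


μ = 120.5, σ = 47.9296
z = (96 - 120.5)/47.9296 = -0.5112

-0.5112


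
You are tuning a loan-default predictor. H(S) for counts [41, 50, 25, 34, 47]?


Probabilities: [41/197, 50/197, 25/197, 34/197, 47/197] ≈ [0.2081, 0.2538, 0.1269, 0.1726, 0.2386]
H = -((41/197)·log₂(41/197) + (50/197)·log₂(50/197) + (25/197)·log₂(25/197) + (34/197)·log₂(34/197) + (47/197)·log₂(47/197))
  = 2.282 bits

2.282 bits


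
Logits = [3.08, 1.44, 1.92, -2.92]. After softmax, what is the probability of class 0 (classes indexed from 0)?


Exponentials: e^3.08=21.7584, e^1.44=4.2207, e^1.92=6.821, e^-2.92=0.0539
Sum = 32.854
Softmax = [0.6623, 0.1285, 0.2076, 0.0016]
p[0] = 21.7584/32.854 = 0.6623

0.6623


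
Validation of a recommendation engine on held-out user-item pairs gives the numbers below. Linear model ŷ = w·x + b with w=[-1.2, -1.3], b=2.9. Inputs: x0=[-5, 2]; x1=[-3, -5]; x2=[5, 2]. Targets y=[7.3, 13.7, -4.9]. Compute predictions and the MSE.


ŷ0 = (-1.2)·(-5) + (-1.3)·(2) + 2.9 = 6.3
ŷ1 = (-1.2)·(-3) + (-1.3)·(-5) + 2.9 = 13.0
ŷ2 = (-1.2)·(5) + (-1.3)·(2) + 2.9 = -5.7
errors² = [1.0, 0.49, 0.64]
MSE = 2.1300/3 = 0.71

0.71


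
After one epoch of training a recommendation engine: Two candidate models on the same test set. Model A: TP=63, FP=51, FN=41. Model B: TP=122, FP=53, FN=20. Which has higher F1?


Model A: P=63/114=0.5526, R=63/104=0.6058, F1=2PR/(P+R)=2TP/(2TP+FP+FN)=126/218=0.578
Model B: P=122/175=0.6971, R=122/142=0.8592, F1=2PR/(P+R)=2TP/(2TP+FP+FN)=244/317=0.7697
0.578 < 0.7697 → Model B

Model B


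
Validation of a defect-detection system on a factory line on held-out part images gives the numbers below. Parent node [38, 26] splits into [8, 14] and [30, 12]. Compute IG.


Parent = [38, 26], H_parent = 0.9745
H_left = 0.9457 (n=22), H_right = 0.8631 (n=42)
H_children = (22/64)·0.9457 + (42/64)·0.8631 = 0.8915
IG = 0.9745 - 0.8915 = 0.083

0.083


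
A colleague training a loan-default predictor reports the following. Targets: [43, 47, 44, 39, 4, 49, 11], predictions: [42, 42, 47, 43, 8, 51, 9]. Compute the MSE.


Squared errors: (43-42)²=1, (47-42)²=25, (44-47)²=9, (39-43)²=16, (4-8)²=16, (49-51)²=4, (11-9)²=4
Sum = 75
MSE = 75/7 = 75/7

75/7


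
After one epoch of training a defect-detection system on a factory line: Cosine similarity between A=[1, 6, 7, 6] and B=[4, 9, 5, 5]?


A·B = 1·4 + 6·9 + 7·5 + 6·5 = 123
‖A‖ = √122 = 11.0454, ‖B‖ = √147 = 12.1244
cos = 123/(√122·√147) = 123/√17934 = 0.9185

0.9185


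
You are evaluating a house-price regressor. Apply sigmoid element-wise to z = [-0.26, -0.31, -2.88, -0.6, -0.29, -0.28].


σ(-0.26) = 1/(1+e^0.26) = 0.4354
σ(-0.31) = 1/(1+e^0.31) = 0.4231
σ(-2.88) = 1/(1+e^2.88) = 0.0532
σ(-0.6) = 1/(1+e^0.6) = 0.3543
σ(-0.29) = 1/(1+e^0.29) = 0.428
σ(-0.28) = 1/(1+e^0.28) = 0.4305
result = [0.4354, 0.4231, 0.0532, 0.3543, 0.428, 0.4305]

[0.4354, 0.4231, 0.0532, 0.3543, 0.428, 0.4305]


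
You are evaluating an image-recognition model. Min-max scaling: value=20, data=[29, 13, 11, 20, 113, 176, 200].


min=11, max=200
(20-11)/(200-11) = 9/189 = 0.0476

0.0476


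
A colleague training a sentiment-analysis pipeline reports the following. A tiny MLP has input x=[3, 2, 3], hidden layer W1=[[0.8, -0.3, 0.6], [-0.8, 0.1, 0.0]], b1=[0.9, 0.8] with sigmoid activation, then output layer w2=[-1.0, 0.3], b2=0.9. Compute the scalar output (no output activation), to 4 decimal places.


z1[0] = (0.8)·(3) + (-0.3)·(2) + (0.6)·(3) + 0.9 = 4.5
z1[1] = (-0.8)·(3) + (0.1)·(2) + (0.0)·(3) + 0.8 = -1.4
h = sigmoid(z1) = [0.989, 0.1978]
output = (-1.0)·(0.989) + (0.3)·(0.1978) + 0.9 = -0.0297

-0.0297


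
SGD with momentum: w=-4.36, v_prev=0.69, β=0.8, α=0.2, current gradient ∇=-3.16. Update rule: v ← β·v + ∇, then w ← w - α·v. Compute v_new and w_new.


v_new = 0.8·0.69 - 3.16 = 0.552 - 3.16 = -2.608
w_new = -4.36 - 0.2·-2.608 = -4.36 + 0.5216 = -3.8384

v_new=-2.608, w_new=-3.8384


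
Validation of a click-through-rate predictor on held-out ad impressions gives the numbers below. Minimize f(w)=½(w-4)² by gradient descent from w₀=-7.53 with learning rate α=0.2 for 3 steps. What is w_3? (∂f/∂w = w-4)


step 1: grad = -7.53-4 = -11.53; w = -7.53 - 0.2·(-11.53) = -5.224
step 2: grad = -5.224-4 = -9.224; w = -5.224 - 0.2·(-9.224) = -3.3792
step 3: grad = -3.3792-4 = -7.3792; w = -3.3792 - 0.2·(-7.3792) = -1.90336

-1.90336


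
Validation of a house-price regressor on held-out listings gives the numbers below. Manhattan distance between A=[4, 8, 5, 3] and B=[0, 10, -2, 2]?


d = |4-0| + |8-10| + |5+ 2| + |3-2|
  = 4 + 2 + 7 + 1
  = 14

14


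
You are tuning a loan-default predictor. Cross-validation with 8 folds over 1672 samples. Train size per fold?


Fold size = 1672/8 = 209
Training per fold = 1672 - 209 = 1463

1463


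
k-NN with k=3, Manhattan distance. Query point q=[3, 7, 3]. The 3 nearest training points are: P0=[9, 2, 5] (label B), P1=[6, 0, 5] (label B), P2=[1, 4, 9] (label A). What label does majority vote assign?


d(q,P0) = 13  (label B)
d(q,P1) = 12  (label B)
d(q,P2) = 11  (label A)
Votes: A=1, B=2
Majority → B

B


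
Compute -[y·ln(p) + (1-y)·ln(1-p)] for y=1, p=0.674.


BCE = -[y·ln(p) + (1-y)·ln(1-p)]
= -1·ln(0.674) - 0
= -ln(0.674) = 0.3945

0.3945


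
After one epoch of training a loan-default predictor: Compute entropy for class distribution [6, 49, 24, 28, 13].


Probabilities: [6/120, 49/120, 24/120, 28/120, 13/120] ≈ [0.05, 0.4083, 0.2, 0.2333, 0.1083]
H = -((6/120)·log₂(6/120) + (49/120)·log₂(49/120) + (24/120)·log₂(24/120) + (28/120)·log₂(28/120) + (13/120)·log₂(13/120))
  = 2.0454 bits

2.0454 bits


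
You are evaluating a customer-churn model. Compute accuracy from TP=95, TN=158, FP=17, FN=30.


Accuracy = (TP+TN)/(TP+TN+FP+FN)
= (95+158)/(300)
= 253/300 = 84.33%

84.33%


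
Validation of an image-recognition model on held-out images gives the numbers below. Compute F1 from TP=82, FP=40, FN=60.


Precision = 82/122 = 0.6721
Recall = 82/142 = 0.5775
F1 = 2·P·R/(P+R) = 2·TP/(2·TP+FP+FN) = 164/(164+40+60) = 164/264 = 0.6212

0.6212


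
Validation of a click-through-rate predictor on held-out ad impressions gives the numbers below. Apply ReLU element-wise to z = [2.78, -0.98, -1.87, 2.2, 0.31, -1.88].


ReLU(2.78) = max(0, 2.78) = 2.78
ReLU(-0.98) = max(0, -0.98) = 0.0
ReLU(-1.87) = max(0, -1.87) = 0.0
ReLU(2.2) = max(0, 2.2) = 2.2
ReLU(0.31) = max(0, 0.31) = 0.31
ReLU(-1.88) = max(0, -1.88) = 0.0
result = [2.78, 0.0, 0.0, 2.2, 0.31, 0.0]

[2.78, 0.0, 0.0, 2.2, 0.31, 0.0]


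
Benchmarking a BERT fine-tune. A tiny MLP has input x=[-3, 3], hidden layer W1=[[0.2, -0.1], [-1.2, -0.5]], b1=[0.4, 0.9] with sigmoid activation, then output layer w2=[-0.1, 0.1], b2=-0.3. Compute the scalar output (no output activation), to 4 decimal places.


z1[0] = (0.2)·(-3) + (-0.1)·(3) + 0.4 = -0.5
z1[1] = (-1.2)·(-3) + (-0.5)·(3) + 0.9 = 3.0
h = sigmoid(z1) = [0.3775, 0.9526]
output = (-0.1)·(0.3775) + (0.1)·(0.9526) - 0.3 = -0.2425

-0.2425


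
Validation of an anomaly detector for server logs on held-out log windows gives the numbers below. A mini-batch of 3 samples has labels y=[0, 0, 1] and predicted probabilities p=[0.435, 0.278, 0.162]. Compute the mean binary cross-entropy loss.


L[0] = -ln(1-0.435) = -ln(0.565) = 0.5709
L[1] = -ln(1-0.278) = -ln(0.722) = 0.3257
L[2] = -ln(0.162) = 1.8202
mean = (0.5709 + 0.3257 + 1.8202)/3 = 0.9056

0.9056


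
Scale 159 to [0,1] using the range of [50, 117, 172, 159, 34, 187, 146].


min=34, max=187
(159-34)/(187-34) = 125/153 = 0.817

0.817


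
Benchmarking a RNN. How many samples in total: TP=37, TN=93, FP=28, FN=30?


Total = TP + TN + FP + FN
= 37 + 93 + 28 + 30
= 188
(Predicted positive: 65, predicted negative: 123)

188


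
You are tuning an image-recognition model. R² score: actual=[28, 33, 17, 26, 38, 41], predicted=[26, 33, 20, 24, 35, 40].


ȳ = 30.5
SS_res = Σ(y-ŷ)² = 27
SS_tot = Σ(y-ȳ)² = 381.5
R² = 1 - SS_res/SS_tot = 1 - 0.0708 = 0.9292

0.9292


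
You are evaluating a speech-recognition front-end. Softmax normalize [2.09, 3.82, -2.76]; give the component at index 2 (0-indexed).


Exponentials: e^2.09=8.0849, e^3.82=45.6042, e^-2.76=0.0633
Sum = 53.7524
Softmax = [0.1504, 0.8484, 0.0012]
p[2] = 0.0633/53.7524 = 0.0012

0.0012


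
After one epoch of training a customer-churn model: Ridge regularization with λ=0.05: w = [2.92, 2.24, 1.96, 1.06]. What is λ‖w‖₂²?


‖w‖₂² = (2.92)² + (2.24)² + (1.96)² + (1.06)²
     = 8.5264 + 5.0176 + 3.8416 + 1.1236
     = 18.5092
λ·‖w‖₂² = 0.05·18.5092 = 0.92546

0.92546


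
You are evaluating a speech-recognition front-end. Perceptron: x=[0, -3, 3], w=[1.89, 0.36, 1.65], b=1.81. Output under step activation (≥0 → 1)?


z = (0)·(1.89) + (-3)·(0.36) + (3)·(1.65) + 1.81
  = 5.68
step(z) = 1 (z≥0)

1


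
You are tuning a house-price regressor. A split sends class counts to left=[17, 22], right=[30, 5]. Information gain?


Parent = [47, 27], H_parent = 0.9466
H_left = 0.9881 (n=39), H_right = 0.5917 (n=35)
H_children = (39/74)·0.9881 + (35/74)·0.5917 = 0.8006
IG = 0.9466 - 0.8006 = 0.146

0.146


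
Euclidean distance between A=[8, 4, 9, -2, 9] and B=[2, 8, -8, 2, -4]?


d = √((8-2)² + (4-8)² + (9+ 8)² + (-2-2)² + (9+ 4)²)
  = √(36 + 16 + 289 + 16 + 169)
  = √526 = 22.9347

22.9347


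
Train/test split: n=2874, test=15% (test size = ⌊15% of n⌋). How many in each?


Test = ⌊2874·15/100⌋ = 431
Train = 2874 - 431 = 2443

Train: 2443, Test: 431


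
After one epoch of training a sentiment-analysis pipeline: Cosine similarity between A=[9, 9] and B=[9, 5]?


A·B = 9·9 + 9·5 = 126
‖A‖ = √162 = 12.7279, ‖B‖ = √106 = 10.2956
cos = 126/(√162·√106) = 126/√17172 = 0.9615

0.9615


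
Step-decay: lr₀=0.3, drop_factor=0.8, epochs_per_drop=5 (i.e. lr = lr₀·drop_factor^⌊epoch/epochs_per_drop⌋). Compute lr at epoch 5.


n_drops = ⌊5/5⌋ = 1
lr = 0.3·0.8^1 = 0.3·0.8 = 0.24

0.24


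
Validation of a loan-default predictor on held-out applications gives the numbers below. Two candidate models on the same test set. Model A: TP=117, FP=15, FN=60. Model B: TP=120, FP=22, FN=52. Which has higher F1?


Model A: P=117/132=0.8864, R=117/177=0.661, F1=2PR/(P+R)=2TP/(2TP+FP+FN)=234/309=0.7573
Model B: P=120/142=0.8451, R=120/172=0.6977, F1=2PR/(P+R)=2TP/(2TP+FP+FN)=240/314=0.7643
0.7573 < 0.7643 → Model B

Model B


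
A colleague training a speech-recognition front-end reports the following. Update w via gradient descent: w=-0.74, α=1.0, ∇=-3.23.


w_new = w - α·∇
= -0.74 - 1.0·-3.23
= -0.74 + 3.23
= 2.49

2.49


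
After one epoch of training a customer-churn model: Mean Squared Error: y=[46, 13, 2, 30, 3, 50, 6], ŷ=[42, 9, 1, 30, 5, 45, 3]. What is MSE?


Squared errors: (46-42)²=16, (13-9)²=16, (2-1)²=1, (30-30)²=0, (3-5)²=4, (50-45)²=25, (6-3)²=9
Sum = 71
MSE = 71/7 = 71/7

71/7


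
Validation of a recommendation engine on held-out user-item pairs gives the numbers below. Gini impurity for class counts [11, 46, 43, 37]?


Probabilities: [11/137, 46/137, 43/137, 37/137] ≈ [0.0803, 0.3358, 0.3139, 0.2701]
Σpᵢ² = (121 + 2116 + 1849 + 1369)/137² = 5455/18769
Gini = 1 - Σpᵢ² = 1 - 5455/18769 = 0.7094

0.7094


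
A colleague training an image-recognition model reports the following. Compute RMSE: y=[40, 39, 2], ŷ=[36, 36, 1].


MSE = 26/3 = 8.6667
RMSE = √(26/3) = 2.9439

2.9439


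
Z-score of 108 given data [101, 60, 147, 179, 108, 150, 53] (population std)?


μ = 114, σ = 43.8374
z = (108 - 114)/43.8374 = -0.1369

-0.1369


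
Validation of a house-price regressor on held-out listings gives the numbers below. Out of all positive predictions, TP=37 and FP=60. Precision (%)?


Precision = TP/(TP+FP)
= 37/(37+60)
= 37/97 = 38.14%

38.14%


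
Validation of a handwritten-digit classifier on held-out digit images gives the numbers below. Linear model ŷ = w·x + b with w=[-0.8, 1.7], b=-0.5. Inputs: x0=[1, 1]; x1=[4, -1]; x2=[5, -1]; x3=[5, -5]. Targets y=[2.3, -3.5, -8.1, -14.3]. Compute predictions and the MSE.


ŷ0 = (-0.8)·(1) + (1.7)·(1) - 0.5 = 0.4
ŷ1 = (-0.8)·(4) + (1.7)·(-1) - 0.5 = -5.4
ŷ2 = (-0.8)·(5) + (1.7)·(-1) - 0.5 = -6.2
ŷ3 = (-0.8)·(5) + (1.7)·(-5) - 0.5 = -13.0
errors² = [3.61, 3.61, 3.61, 1.69]
MSE = 12.5200/4 = 3.13

3.13


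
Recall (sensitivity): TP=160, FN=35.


Recall = TP/(TP+FN)
= 160/(160+35)
= 160/195 = 82.05%

82.05%


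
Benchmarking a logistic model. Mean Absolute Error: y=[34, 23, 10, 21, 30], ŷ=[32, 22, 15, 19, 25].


Absolute errors: |34-32|=2, |23-22|=1, |10-15|=5, |21-19|=2, |30-25|=5
Sum = 15
MAE = 15/5 = 3

3


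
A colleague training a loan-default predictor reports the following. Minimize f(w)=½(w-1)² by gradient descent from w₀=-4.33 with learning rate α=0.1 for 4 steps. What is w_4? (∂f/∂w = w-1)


step 1: grad = -4.33-1 = -5.33; w = -4.33 - 0.1·(-5.33) = -3.797
step 2: grad = -3.797-1 = -4.797; w = -3.797 - 0.1·(-4.797) = -3.3173
step 3: grad = -3.3173-1 = -4.3173; w = -3.3173 - 0.1·(-4.3173) = -2.88557
step 4: grad = -2.88557-1 = -3.88557; w = -2.88557 - 0.1·(-3.88557) = -2.497013

-2.497013


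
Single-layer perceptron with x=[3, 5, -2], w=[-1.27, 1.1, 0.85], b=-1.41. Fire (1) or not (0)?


z = (3)·(-1.27) + (5)·(1.1) + (-2)·(0.85) - 1.41
  = -1.42
step(z) = 0 (z<0)

0


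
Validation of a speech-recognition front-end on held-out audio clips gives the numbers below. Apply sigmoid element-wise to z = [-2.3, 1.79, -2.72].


σ(-2.3) = 1/(1+e^2.3) = 0.0911
σ(1.79) = 1/(1+e^-1.79) = 0.8569
σ(-2.72) = 1/(1+e^2.72) = 0.0618
result = [0.0911, 0.8569, 0.0618]

[0.0911, 0.8569, 0.0618]


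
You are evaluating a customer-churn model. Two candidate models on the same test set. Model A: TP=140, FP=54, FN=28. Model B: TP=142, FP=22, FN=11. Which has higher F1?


Model A: P=140/194=0.7216, R=140/168=0.8333, F1=2PR/(P+R)=2TP/(2TP+FP+FN)=280/362=0.7735
Model B: P=142/164=0.8659, R=142/153=0.9281, F1=2PR/(P+R)=2TP/(2TP+FP+FN)=284/317=0.8959
0.7735 < 0.8959 → Model B

Model B


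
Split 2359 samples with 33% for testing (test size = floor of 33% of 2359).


Test = ⌊2359·33/100⌋ = 778
Train = 2359 - 778 = 1581

Train: 1581, Test: 778


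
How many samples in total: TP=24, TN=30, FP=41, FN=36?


Total = TP + TN + FP + FN
= 24 + 30 + 41 + 36
= 131
(Predicted positive: 65, predicted negative: 66)

131


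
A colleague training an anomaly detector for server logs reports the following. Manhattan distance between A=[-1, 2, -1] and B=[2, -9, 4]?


d = |-1-2| + |2+ 9| + |-1-4|
  = 3 + 11 + 5
  = 19

19


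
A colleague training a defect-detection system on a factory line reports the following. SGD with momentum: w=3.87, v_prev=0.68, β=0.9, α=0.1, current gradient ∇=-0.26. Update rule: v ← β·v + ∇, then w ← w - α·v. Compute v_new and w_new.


v_new = 0.9·0.68 - 0.26 = 0.612 - 0.26 = 0.352
w_new = 3.87 - 0.1·0.352 = 3.87 - 0.0352 = 3.8348

v_new=0.352, w_new=3.8348


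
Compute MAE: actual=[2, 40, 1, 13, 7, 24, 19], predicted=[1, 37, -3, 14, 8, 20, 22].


Absolute errors: |2-1|=1, |40-37|=3, |1+ 3|=4, |13-14|=1, |7-8|=1, |24-20|=4, |19-22|=3
Sum = 17
MAE = 17/7 = 17/7

17/7


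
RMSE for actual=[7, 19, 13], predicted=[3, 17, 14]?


MSE = 21/3 = 7
RMSE = √(21/3) = 2.6458

2.6458


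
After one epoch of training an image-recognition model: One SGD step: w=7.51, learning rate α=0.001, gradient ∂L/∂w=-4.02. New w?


w_new = w - α·∇
= 7.51 - 0.001·-4.02
= 7.51 + 0.00402
= 7.51402

7.51402


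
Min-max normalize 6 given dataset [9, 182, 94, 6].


min=6, max=182
(6-6)/(182-6) = 0/176 = 0.0

0.0


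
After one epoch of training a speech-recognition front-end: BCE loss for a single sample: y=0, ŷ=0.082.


BCE = -[y·ln(p) + (1-y)·ln(1-p)]
= -0 - 1·ln(1-0.082)
= -ln(0.918) = 0.0856

0.0856


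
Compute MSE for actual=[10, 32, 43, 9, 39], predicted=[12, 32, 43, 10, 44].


Squared errors: (10-12)²=4, (32-32)²=0, (43-43)²=0, (9-10)²=1, (39-44)²=25
Sum = 30
MSE = 30/5 = 6

6


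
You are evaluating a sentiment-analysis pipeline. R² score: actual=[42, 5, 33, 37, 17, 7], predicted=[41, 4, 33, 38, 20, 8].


ȳ = 23.5
SS_res = Σ(y-ŷ)² = 13
SS_tot = Σ(y-ȳ)² = 1271.5
R² = 1 - SS_res/SS_tot = 1 - 0.0102 = 0.9898

0.9898


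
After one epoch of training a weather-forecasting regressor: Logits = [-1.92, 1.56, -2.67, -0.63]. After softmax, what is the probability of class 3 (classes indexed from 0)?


Exponentials: e^-1.92=0.1466, e^1.56=4.7588, e^-2.67=0.0693, e^-0.63=0.5326
Sum = 5.5073
Softmax = [0.0266, 0.8641, 0.0126, 0.0967]
p[3] = 0.5326/5.5073 = 0.0967

0.0967


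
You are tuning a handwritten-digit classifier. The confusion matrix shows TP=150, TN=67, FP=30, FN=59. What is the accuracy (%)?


Accuracy = (TP+TN)/(TP+TN+FP+FN)
= (150+67)/(306)
= 217/306 = 70.92%

70.92%


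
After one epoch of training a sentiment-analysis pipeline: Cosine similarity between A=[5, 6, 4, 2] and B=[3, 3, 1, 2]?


A·B = 5·3 + 6·3 + 4·1 + 2·2 = 41
‖A‖ = √81 = 9, ‖B‖ = √23 = 4.7958
cos = 41/(√81·√23) = 41/√1863 = 0.9499

0.9499


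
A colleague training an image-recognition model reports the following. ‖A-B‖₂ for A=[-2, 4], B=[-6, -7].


d = √((-2+ 6)² + (4+ 7)²)
  = √(16 + 121)
  = √137 = 11.7047

11.7047


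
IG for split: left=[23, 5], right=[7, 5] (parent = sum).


Parent = [30, 10], H_parent = 0.8113
H_left = 0.6769 (n=28), H_right = 0.9799 (n=12)
H_children = (28/40)·0.6769 + (12/40)·0.9799 = 0.7678
IG = 0.8113 - 0.7678 = 0.0435

0.0435


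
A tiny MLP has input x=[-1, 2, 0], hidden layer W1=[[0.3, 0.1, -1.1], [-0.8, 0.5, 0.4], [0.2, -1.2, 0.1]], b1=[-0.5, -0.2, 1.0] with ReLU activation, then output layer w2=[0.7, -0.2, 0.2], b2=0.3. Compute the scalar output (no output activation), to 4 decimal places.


z1[0] = (0.3)·(-1) + (0.1)·(2) + (-1.1)·(0) - 0.5 = -0.6
z1[1] = (-0.8)·(-1) + (0.5)·(2) + (0.4)·(0) - 0.2 = 1.6
z1[2] = (0.2)·(-1) + (-1.2)·(2) + (0.1)·(0) + 1.0 = -1.6
h = ReLU(z1) = [0.0, 1.6, 0.0]
output = (0.7)·(0.0) + (-0.2)·(1.6) + (0.2)·(0.0) + 0.3 = -0.02

-0.02


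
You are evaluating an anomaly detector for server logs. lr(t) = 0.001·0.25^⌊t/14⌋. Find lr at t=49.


n_drops = ⌊49/14⌋ = 3
lr = 0.001·0.25^3 = 0.001·0.015625 = 0.000015625

0.000015625


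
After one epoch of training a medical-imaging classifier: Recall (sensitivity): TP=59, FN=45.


Recall = TP/(TP+FN)
= 59/(59+45)
= 59/104 = 56.73%

56.73%


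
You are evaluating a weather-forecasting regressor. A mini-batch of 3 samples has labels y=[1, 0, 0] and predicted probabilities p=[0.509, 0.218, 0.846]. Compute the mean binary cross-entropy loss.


L[0] = -ln(0.509) = 0.6753
L[1] = -ln(1-0.218) = -ln(0.782) = 0.2459
L[2] = -ln(1-0.846) = -ln(0.154) = 1.8708
mean = (0.6753 + 0.2459 + 1.8708)/3 = 0.9307

0.9307


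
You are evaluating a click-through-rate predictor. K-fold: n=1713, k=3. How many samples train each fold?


Fold size = 1713/3 = 571
Training per fold = 1713 - 571 = 1142

1142


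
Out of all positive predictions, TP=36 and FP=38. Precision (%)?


Precision = TP/(TP+FP)
= 36/(36+38)
= 36/74 = 48.65%

48.65%


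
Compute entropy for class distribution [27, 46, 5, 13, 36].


Probabilities: [27/127, 46/127, 5/127, 13/127, 36/127] ≈ [0.2126, 0.3622, 0.0394, 0.1024, 0.2835]
H = -((27/127)·log₂(27/127) + (46/127)·log₂(46/127) + (5/127)·log₂(5/127) + (13/127)·log₂(13/127) + (36/127)·log₂(36/127))
  = 2.0415 bits

2.0415 bits


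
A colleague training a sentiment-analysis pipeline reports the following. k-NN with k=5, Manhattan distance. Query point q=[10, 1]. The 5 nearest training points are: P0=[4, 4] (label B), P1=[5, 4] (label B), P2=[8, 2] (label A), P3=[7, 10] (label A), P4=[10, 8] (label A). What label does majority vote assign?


d(q,P0) = 9  (label B)
d(q,P1) = 8  (label B)
d(q,P2) = 3  (label A)
d(q,P3) = 12  (label A)
d(q,P4) = 7  (label A)
Votes: A=3, B=2
Majority → A

A


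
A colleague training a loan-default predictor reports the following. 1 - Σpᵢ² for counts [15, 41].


Probabilities: [15/56, 41/56] ≈ [0.2679, 0.7321]
Σpᵢ² = (225 + 1681)/56² = 1906/3136
Gini = 1 - Σpᵢ² = 1 - 1906/3136 = 0.3922

0.3922


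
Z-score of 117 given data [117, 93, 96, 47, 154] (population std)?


μ = 101.4, σ = 34.8402
z = (117 - 101.4)/34.8402 = 0.4478

0.4478


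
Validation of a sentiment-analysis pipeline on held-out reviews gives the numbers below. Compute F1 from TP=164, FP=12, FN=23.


Precision = 164/176 = 0.9318
Recall = 164/187 = 0.877
F1 = 2·P·R/(P+R) = 2·TP/(2·TP+FP+FN) = 328/(328+12+23) = 328/363 = 0.9036

0.9036


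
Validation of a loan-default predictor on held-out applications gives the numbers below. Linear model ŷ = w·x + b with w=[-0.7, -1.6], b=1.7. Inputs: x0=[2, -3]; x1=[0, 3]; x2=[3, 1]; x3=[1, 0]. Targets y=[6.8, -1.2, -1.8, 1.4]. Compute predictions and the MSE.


ŷ0 = (-0.7)·(2) + (-1.6)·(-3) + 1.7 = 5.1
ŷ1 = (-0.7)·(0) + (-1.6)·(3) + 1.7 = -3.1
ŷ2 = (-0.7)·(3) + (-1.6)·(1) + 1.7 = -2.0
ŷ3 = (-0.7)·(1) + (-1.6)·(0) + 1.7 = 1.0
errors² = [2.89, 3.61, 0.04, 0.16]
MSE = 6.7000/4 = 1.675

1.675


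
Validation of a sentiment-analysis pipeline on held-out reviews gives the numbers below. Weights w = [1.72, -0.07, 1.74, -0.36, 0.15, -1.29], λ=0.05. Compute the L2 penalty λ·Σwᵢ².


‖w‖₂² = (1.72)² + (-0.07)² + (1.74)² + (-0.36)² + (0.15)² + (-1.29)²
     = 2.9584 + 0.0049 + 3.0276 + 0.1296 + 0.0225 + 1.6641
     = 7.8071
λ·‖w‖₂² = 0.05·7.8071 = 0.390355

0.390355


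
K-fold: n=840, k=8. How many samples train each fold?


Fold size = 840/8 = 105
Training per fold = 840 - 105 = 735

735


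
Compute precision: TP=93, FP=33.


Precision = TP/(TP+FP)
= 93/(93+33)
= 93/126 = 73.81%

73.81%


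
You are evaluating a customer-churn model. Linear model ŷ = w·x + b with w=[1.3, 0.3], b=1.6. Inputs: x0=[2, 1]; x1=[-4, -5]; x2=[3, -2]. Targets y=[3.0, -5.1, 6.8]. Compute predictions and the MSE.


ŷ0 = (1.3)·(2) + (0.3)·(1) + 1.6 = 4.5
ŷ1 = (1.3)·(-4) + (0.3)·(-5) + 1.6 = -5.1
ŷ2 = (1.3)·(3) + (0.3)·(-2) + 1.6 = 4.9
errors² = [2.25, 0.0, 3.61]
MSE = 5.8600/3 = 1.9533

1.9533


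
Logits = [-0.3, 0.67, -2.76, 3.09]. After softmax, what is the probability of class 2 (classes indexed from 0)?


Exponentials: e^-0.3=0.7408, e^0.67=1.9542, e^-2.76=0.0633, e^3.09=21.9771
Sum = 24.7354
Softmax = [0.0299, 0.079, 0.0026, 0.8885]
p[2] = 0.0633/24.7354 = 0.0026

0.0026


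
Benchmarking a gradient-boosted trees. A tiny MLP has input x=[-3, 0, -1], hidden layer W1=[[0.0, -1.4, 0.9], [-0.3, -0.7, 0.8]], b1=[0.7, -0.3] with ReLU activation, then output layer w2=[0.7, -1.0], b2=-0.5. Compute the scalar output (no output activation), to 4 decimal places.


z1[0] = (0.0)·(-3) + (-1.4)·(0) + (0.9)·(-1) + 0.7 = -0.2
z1[1] = (-0.3)·(-3) + (-0.7)·(0) + (0.8)·(-1) - 0.3 = -0.2
h = ReLU(z1) = [0.0, 0.0]
output = (0.7)·(0.0) + (-1.0)·(0.0) - 0.5 = -0.5

-0.5


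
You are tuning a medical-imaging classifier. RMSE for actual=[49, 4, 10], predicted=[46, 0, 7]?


MSE = 34/3 = 11.3333
RMSE = √(34/3) = 3.3665

3.3665


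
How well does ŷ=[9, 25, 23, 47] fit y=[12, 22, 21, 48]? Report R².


ȳ = 25.75
SS_res = Σ(y-ŷ)² = 23
SS_tot = Σ(y-ȳ)² = 720.75
R² = 1 - SS_res/SS_tot = 1 - 0.0319 = 0.9681

0.9681


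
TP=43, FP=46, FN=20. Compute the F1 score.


Precision = 43/89 = 0.4831
Recall = 43/63 = 0.6825
F1 = 2·P·R/(P+R) = 2·TP/(2·TP+FP+FN) = 86/(86+46+20) = 86/152 = 0.5658

0.5658
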